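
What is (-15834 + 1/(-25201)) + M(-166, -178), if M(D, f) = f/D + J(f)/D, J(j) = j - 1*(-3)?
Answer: -66230521457/4183366 ≈ -15832.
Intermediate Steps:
J(j) = 3 + j (J(j) = j + 3 = 3 + j)
M(D, f) = f/D + (3 + f)/D
(-15834 + 1/(-25201)) + M(-166, -178) = (-15834 + 1/(-25201)) + (3 + 2*(-178))/(-166) = (-15834 - 1/25201) - (3 - 356)/166 = -399032635/25201 - 1/166*(-353) = -399032635/25201 + 353/166 = -66230521457/4183366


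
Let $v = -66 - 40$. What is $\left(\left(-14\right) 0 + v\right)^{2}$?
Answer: $11236$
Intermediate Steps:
$v = -106$
$\left(\left(-14\right) 0 + v\right)^{2} = \left(\left(-14\right) 0 - 106\right)^{2} = \left(0 - 106\right)^{2} = \left(-106\right)^{2} = 11236$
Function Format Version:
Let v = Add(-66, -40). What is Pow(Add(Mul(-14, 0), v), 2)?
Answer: 11236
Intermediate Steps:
v = -106
Pow(Add(Mul(-14, 0), v), 2) = Pow(Add(Mul(-14, 0), -106), 2) = Pow(Add(0, -106), 2) = Pow(-106, 2) = 11236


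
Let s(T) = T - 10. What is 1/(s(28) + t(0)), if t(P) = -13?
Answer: 1/5 ≈ 0.20000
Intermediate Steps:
s(T) = -10 + T
1/(s(28) + t(0)) = 1/((-10 + 28) - 13) = 1/(18 - 13) = 1/5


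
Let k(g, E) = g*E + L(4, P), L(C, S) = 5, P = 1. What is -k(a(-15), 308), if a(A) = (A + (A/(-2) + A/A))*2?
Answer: 3999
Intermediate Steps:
a(A) = 2 + A (a(A) = (A + (A*(-1/2) + 1))*2 = (A + (-A/2 + 1))*2 = (A + (1 - A/2))*2 = (1 + A/2)*2 = 2 + A)
k(g, E) = 5 + E*g (k(g, E) = g*E + 5 = E*g + 5 = 5 + E*g)
-k(a(-15), 308) = -(5 + 308*(2 - 15)) = -(5 + 308*(-13)) = -(5 - 4004) = -1*(-3999) = 3999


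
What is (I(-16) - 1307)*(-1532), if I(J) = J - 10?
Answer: 2042156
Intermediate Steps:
I(J) = -10 + J
(I(-16) - 1307)*(-1532) = ((-10 - 16) - 1307)*(-1532) = (-26 - 1307)*(-1532) = -1333*(-1532) = 2042156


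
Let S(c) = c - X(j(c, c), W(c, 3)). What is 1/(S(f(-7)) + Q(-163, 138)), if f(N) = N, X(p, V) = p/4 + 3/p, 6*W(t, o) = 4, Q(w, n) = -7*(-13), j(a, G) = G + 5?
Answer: 1/86 ≈ 0.011628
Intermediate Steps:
j(a, G) = 5 + G
Q(w, n) = 91
W(t, o) = ⅔ (W(t, o) = (⅙)*4 = ⅔)
X(p, V) = 3/p + p/4 (X(p, V) = p*(¼) + 3/p = p/4 + 3/p = 3/p + p/4)
S(c) = -5/4 - 3/(5 + c) + 3*c/4 (S(c) = c - (3/(5 + c) + (5 + c)/4) = c - (3/(5 + c) + (5/4 + c/4)) = c - (5/4 + 3/(5 + c) + c/4) = c + (-5/4 - 3/(5 + c) - c/4) = -5/4 - 3/(5 + c) + 3*c/4)
1/(S(f(-7)) + Q(-163, 138)) = 1/((-12 + (-5 + 3*(-7))*(5 - 7))/(4*(5 - 7)) + 91) = 1/((¼)*(-12 + (-5 - 21)*(-2))/(-2) + 91) = 1/((¼)*(-½)*(-12 - 26*(-2)) + 91) = 1/((¼)*(-½)*(-12 + 52) + 91) = 1/((¼)*(-½)*40 + 91) = 1/(-5 + 91) = 1/86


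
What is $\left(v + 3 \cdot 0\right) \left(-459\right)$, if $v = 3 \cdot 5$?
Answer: $-6885$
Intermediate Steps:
$v = 15$
$\left(v + 3 \cdot 0\right) \left(-459\right) = \left(15 + 3 \cdot 0\right) \left(-459\right) = \left(15 + 0\right) \left(-459\right) = 15 \left(-459\right) = -6885$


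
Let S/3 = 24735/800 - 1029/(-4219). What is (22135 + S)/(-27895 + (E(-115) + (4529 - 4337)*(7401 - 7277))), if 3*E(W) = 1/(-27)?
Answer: -1215414598419/223470641920 ≈ -5.4388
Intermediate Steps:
E(W) = -1/81 (E(W) = (⅓)/(-27) = (⅓)*(-1/27) = -1/81)
S = 63108099/675040 (S = 3*(24735/800 - 1029/(-4219)) = 3*(24735*(1/800) - 1029*(-1/4219)) = 3*(4947/160 + 1029/4219) = 3*(21036033/675040) = 63108099/675040 ≈ 93.488)
(22135 + S)/(-27895 + (E(-115) + (4529 - 4337)*(7401 - 7277))) = (22135 + 63108099/675040)/(-27895 + (-1/81 + (4529 - 4337)*(7401 - 7277))) = 15005118499/(675040*(-27895 + (-1/81 + 192*124))) = 15005118499/(675040*(-27895 + (-1/81 + 23808))) = 15005118499/(675040*(-27895 + 1928447/81)) = 15005118499/(675040*(-331048/81)) = (15005118499/675040)*(-81/331048) = -1215414598419/223470641920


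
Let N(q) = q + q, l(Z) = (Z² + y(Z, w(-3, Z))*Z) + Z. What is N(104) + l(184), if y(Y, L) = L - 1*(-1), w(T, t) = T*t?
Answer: -67136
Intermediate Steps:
y(Y, L) = 1 + L (y(Y, L) = L + 1 = 1 + L)
l(Z) = Z + Z² + Z*(1 - 3*Z) (l(Z) = (Z² + (1 - 3*Z)*Z) + Z = (Z² + Z*(1 - 3*Z)) + Z = Z + Z² + Z*(1 - 3*Z))
N(q) = 2*q
N(104) + l(184) = 2*104 + 2*184*(1 - 1*184) = 208 + 2*184*(1 - 184) = 208 + 2*184*(-183) = 208 - 67344 = -67136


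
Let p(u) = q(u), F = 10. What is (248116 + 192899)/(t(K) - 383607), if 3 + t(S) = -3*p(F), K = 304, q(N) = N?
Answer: -29401/25576 ≈ -1.1496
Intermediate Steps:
p(u) = u
t(S) = -33 (t(S) = -3 - 3*10 = -3 - 30 = -33)
(248116 + 192899)/(t(K) - 383607) = (248116 + 192899)/(-33 - 383607) = 441015/(-383640) = 441015*(-1/383640) = -29401/25576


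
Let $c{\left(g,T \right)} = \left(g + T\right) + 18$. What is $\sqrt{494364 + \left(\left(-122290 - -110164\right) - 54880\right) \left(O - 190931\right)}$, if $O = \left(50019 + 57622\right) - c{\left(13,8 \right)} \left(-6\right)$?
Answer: $10 \sqrt{55657447} \approx 74604.0$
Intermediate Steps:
$c{\left(g,T \right)} = 18 + T + g$ ($c{\left(g,T \right)} = \left(T + g\right) + 18 = 18 + T + g$)
$O = 107875$ ($O = \left(50019 + 57622\right) - \left(18 + 8 + 13\right) \left(-6\right) = 107641 - 39 \left(-6\right) = 107641 - -234 = 107641 + 234 = 107875$)
$\sqrt{494364 + \left(\left(-122290 - -110164\right) - 54880\right) \left(O - 190931\right)} = \sqrt{494364 + \left(\left(-122290 - -110164\right) - 54880\right) \left(107875 - 190931\right)} = \sqrt{494364 + \left(\left(-122290 + 110164\right) - 54880\right) \left(-83056\right)} = \sqrt{494364 + \left(-12126 - 54880\right) \left(-83056\right)} = \sqrt{494364 - -5565250336} = \sqrt{494364 + 5565250336} = \sqrt{5565744700} = 10 \sqrt{55657447}$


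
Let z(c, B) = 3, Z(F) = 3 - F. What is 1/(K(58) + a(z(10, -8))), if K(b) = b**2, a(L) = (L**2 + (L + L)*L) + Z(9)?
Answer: 1/3385 ≈ 0.00029542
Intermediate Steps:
a(L) = -6 + 3*L**2 (a(L) = (L**2 + (L + L)*L) + (3 - 1*9) = (L**2 + (2*L)*L) + (3 - 9) = (L**2 + 2*L**2) - 6 = 3*L**2 - 6 = -6 + 3*L**2)
1/(K(58) + a(z(10, -8))) = 1/(58**2 + (-6 + 3*3**2)) = 1/(3364 + (-6 + 3*9)) = 1/(3364 + (-6 + 27)) = 1/(3364 + 21) = 1/3385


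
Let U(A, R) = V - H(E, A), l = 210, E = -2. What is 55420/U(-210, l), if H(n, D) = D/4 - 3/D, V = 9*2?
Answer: 1939700/2467 ≈ 786.26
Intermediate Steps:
V = 18
H(n, D) = -3/D + D/4 (H(n, D) = D*(¼) - 3/D = D/4 - 3/D = -3/D + D/4)
U(A, R) = 18 + 3/A - A/4 (U(A, R) = 18 - (-3/A + A/4) = 18 + (3/A - A/4) = 18 + 3/A - A/4)
55420/U(-210, l) = 55420/(18 + 3/(-210) - ¼*(-210)) = 55420/(18 + 3*(-1/210) + 105/2) = 55420/(18 - 1/70 + 105/2) = 55420/(2467/35) = 55420*(35/2467) = 1939700/2467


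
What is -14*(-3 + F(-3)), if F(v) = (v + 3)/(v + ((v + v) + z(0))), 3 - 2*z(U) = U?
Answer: 42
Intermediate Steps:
z(U) = 3/2 - U/2
F(v) = (3 + v)/(3/2 + 3*v) (F(v) = (v + 3)/(v + ((v + v) + (3/2 - 1/2*0))) = (3 + v)/(v + (2*v + (3/2 + 0))) = (3 + v)/(v + (2*v + 3/2)) = (3 + v)/(v + (3/2 + 2*v)) = (3 + v)/(3/2 + 3*v))
-14*(-3 + F(-3)) = -14*(-3 + 2*(3 - 3)/(3*(1 + 2*(-3)))) = -14*(-3 + (2/3)*0/(1 - 6)) = -14*(-3 + (2/3)*0/(-5)) = -14*(-3 + (2/3)*(-1/5)*0) = -14*(-3 + 0) = -14*(-3) = 42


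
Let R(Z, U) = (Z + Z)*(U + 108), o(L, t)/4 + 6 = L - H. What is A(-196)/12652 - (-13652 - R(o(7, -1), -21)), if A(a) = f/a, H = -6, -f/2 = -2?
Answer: 11483916751/619948 ≈ 18524.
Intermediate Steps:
f = 4 (f = -2*(-2) = 4)
o(L, t) = 4*L (o(L, t) = -24 + 4*(L - 1*(-6)) = -24 + 4*(L + 6) = -24 + 4*(6 + L) = -24 + (24 + 4*L) = 4*L)
A(a) = 4/a
R(Z, U) = 2*Z*(108 + U) (R(Z, U) = (2*Z)*(108 + U) = 2*Z*(108 + U))
A(-196)/12652 - (-13652 - R(o(7, -1), -21)) = (4/(-196))/12652 - (-13652 - 2*4*7*(108 - 21)) = (4*(-1/196))*(1/12652) - (-13652 - 2*28*87) = -1/49*1/12652 - (-13652 - 1*4872) = -1/619948 - (-13652 - 4872) = -1/619948 - 1*(-18524) = -1/619948 + 18524 = 11483916751/619948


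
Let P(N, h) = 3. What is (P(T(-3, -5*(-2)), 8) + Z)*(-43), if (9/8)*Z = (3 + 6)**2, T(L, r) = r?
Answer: -3225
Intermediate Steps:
Z = 72 (Z = 8*(3 + 6)**2/9 = (8/9)*9**2 = (8/9)*81 = 72)
(P(T(-3, -5*(-2)), 8) + Z)*(-43) = (3 + 72)*(-43) = 75*(-43) = -3225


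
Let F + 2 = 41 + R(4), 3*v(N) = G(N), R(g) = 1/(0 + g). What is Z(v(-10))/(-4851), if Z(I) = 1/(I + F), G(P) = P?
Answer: -4/696927 ≈ -5.7395e-6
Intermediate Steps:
R(g) = 1/g
v(N) = N/3
F = 157/4 (F = -2 + (41 + 1/4) = -2 + 165/4 = 157/4 ≈ 39.250)
Z(I) = 1/(157/4 + I) (Z(I) = 1/(I + 157/4) = 1/(157/4 + I))
Z(v(-10))/(-4851) = (4/(157 + 4*((1/3)*(-10))))/(-4851) = (4/(157 + 4*(-10/3)))*(-1/4851) = (4/(157 - 40/3))*(-1/4851) = (4/(431/3))*(-1/4851) = (4*(3/431))*(-1/4851) = (12/431)*(-1/4851) = -4/696927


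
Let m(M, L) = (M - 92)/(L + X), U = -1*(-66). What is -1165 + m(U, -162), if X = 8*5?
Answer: -71052/61 ≈ -1164.8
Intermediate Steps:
U = 66
X = 40
m(M, L) = (-92 + M)/(40 + L) (m(M, L) = (M - 92)/(L + 40) = (-92 + M)/(40 + L))
-1165 + m(U, -162) = -1165 + (-92 + 66)/(40 - 162) = -1165 - 26/(-122) = -1165 - 1/122*(-26) = -1165 + 13/61 = -71052/61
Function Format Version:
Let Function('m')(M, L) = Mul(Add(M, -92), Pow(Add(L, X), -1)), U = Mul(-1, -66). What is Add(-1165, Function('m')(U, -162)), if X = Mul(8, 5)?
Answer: Rational(-71052, 61) ≈ -1164.8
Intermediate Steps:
U = 66
X = 40
Function('m')(M, L) = Mul(Pow(Add(40, L), -1), Add(-92, M)) (Function('m')(M, L) = Mul(Add(M, -92), Pow(Add(L, 40), -1)) = Mul(Add(-92, M), Pow(Add(40, L), -1)) = Mul(Pow(Add(40, L), -1), Add(-92, M)))
Add(-1165, Function('m')(U, -162)) = Add(-1165, Mul(Pow(Add(40, -162), -1), Add(-92, 66))) = Add(-1165, Mul(Pow(-122, -1), -26)) = Add(-1165, Mul(Rational(-1, 122), -26)) = Add(-1165, Rational(13, 61)) = Rational(-71052, 61)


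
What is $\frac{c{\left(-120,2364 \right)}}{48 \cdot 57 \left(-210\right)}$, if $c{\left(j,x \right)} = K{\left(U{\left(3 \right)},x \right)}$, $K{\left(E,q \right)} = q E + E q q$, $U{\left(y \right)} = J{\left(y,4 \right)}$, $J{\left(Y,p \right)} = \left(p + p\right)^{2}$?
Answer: $- \frac{745448}{1197} \approx -622.76$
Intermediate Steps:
$J{\left(Y,p \right)} = 4 p^{2}$ ($J{\left(Y,p \right)} = \left(2 p\right)^{2} = 4 p^{2}$)
$U{\left(y \right)} = 64$ ($U{\left(y \right)} = 4 \cdot 4^{2} = 4 \cdot 16 = 64$)
$K{\left(E,q \right)} = E q + E q^{2}$
$c{\left(j,x \right)} = 64 x \left(1 + x\right)$
$\frac{c{\left(-120,2364 \right)}}{48 \cdot 57 \left(-210\right)} = \frac{64 \cdot 2364 \left(1 + 2364\right)}{48 \cdot 57 \left(-210\right)} = \frac{64 \cdot 2364 \cdot 2365}{2736 \left(-210\right)} = \frac{357815040}{-574560} = 357815040 \left(- \frac{1}{574560}\right) = - \frac{745448}{1197}$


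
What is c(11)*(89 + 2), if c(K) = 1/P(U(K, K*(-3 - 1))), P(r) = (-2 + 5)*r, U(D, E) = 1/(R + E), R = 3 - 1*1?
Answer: -1274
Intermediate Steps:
R = 2 (R = 3 - 1 = 2)
U(D, E) = 1/(2 + E)
P(r) = 3*r
c(K) = ⅔ - 4*K/3 (c(K) = 1/(3/(2 + K*(-3 - 1))) = 1/(3/(2 + K*(-4))) = 1/(3/(2 - 4*K)) = ⅔ - 4*K/3)
c(11)*(89 + 2) = (⅔ - 4/3*11)*(89 + 2) = (⅔ - 44/3)*91 = -14*91 = -1274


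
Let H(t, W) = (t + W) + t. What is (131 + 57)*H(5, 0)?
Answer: 1880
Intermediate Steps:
H(t, W) = W + 2*t (H(t, W) = (W + t) + t = W + 2*t)
(131 + 57)*H(5, 0) = (131 + 57)*(0 + 2*5) = 188*(0 + 10) = 188*10 = 1880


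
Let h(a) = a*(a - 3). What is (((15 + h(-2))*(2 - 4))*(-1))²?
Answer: 2500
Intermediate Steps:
h(a) = a*(-3 + a)
(((15 + h(-2))*(2 - 4))*(-1))² = (((15 - 2*(-3 - 2))*(2 - 4))*(-1))² = (((15 - 2*(-5))*(-2))*(-1))² = (((15 + 10)*(-2))*(-1))² = ((25*(-2))*(-1))² = (-50*(-1))² = 50² = 2500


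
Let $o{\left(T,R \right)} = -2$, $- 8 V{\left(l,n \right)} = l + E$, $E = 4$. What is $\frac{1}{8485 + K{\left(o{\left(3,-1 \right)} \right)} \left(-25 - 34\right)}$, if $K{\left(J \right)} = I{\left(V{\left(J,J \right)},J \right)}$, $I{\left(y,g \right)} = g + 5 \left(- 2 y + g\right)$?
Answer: $\frac{2}{18091} \approx 0.00011055$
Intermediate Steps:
$V{\left(l,n \right)} = - \frac{1}{2} - \frac{l}{8}$ ($V{\left(l,n \right)} = - \frac{l + 4}{8} = - \frac{4 + l}{8} = - \frac{1}{2} - \frac{l}{8}$)
$I{\left(y,g \right)} = - 10 y + 6 g$ ($I{\left(y,g \right)} = g + 5 \left(g - 2 y\right) = g + \left(- 10 y + 5 g\right) = - 10 y + 6 g$)
$K{\left(J \right)} = 5 + \frac{29 J}{4}$ ($K{\left(J \right)} = - 10 \left(- \frac{1}{2} - \frac{J}{8}\right) + 6 J = \left(5 + \frac{5 J}{4}\right) + 6 J = 5 + \frac{29 J}{4}$)
$\frac{1}{8485 + K{\left(o{\left(3,-1 \right)} \right)} \left(-25 - 34\right)} = \frac{1}{8485 + \left(5 + \frac{29}{4} \left(-2\right)\right) \left(-25 - 34\right)} = \frac{1}{8485 + \left(5 - \frac{29}{2}\right) \left(-59\right)} = \frac{1}{8485 - - \frac{1121}{2}} = \frac{1}{8485 + \frac{1121}{2}} = \frac{1}{\frac{18091}{2}} = \frac{2}{18091}$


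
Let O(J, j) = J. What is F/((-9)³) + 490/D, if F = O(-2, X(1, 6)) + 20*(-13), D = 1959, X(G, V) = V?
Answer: 290156/476037 ≈ 0.60952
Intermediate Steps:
F = -262 (F = -2 + 20*(-13) = -2 - 260 = -262)
F/((-9)³) + 490/D = -262/((-9)³) + 490/1959 = -262/(-729) + 490*(1/1959) = -262*(-1/729) + 490/1959 = 262/729 + 490/1959 = 290156/476037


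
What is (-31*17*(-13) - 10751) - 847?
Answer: -4747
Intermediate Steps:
(-31*17*(-13) - 10751) - 847 = (-527*(-13) - 10751) - 847 = (6851 - 10751) - 847 = -3900 - 847 = -4747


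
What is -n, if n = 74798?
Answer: -74798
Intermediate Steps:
-n = -1*74798 = -74798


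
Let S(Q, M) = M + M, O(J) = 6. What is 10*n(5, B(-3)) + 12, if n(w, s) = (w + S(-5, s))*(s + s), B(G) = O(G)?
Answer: 2052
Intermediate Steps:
B(G) = 6
S(Q, M) = 2*M
n(w, s) = 2*s*(w + 2*s) (n(w, s) = (w + 2*s)*(s + s) = (w + 2*s)*(2*s) = 2*s*(w + 2*s))
10*n(5, B(-3)) + 12 = 10*(2*6*(5 + 2*6)) + 12 = 10*(2*6*(5 + 12)) + 12 = 10*(2*6*17) + 12 = 10*204 + 12 = 2040 + 12 = 2052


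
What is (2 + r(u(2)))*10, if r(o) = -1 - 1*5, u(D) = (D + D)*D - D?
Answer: -40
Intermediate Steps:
u(D) = -D + 2*D**2 (u(D) = (2*D)*D - D = 2*D**2 - D = -D + 2*D**2)
r(o) = -6 (r(o) = -1 - 5 = -6)
(2 + r(u(2)))*10 = (2 - 6)*10 = -4*10 = -40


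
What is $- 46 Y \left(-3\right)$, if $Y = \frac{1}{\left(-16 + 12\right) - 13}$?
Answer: $- \frac{138}{17} \approx -8.1176$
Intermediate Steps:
$Y = - \frac{1}{17}$ ($Y = \frac{1}{-4 - 13} = \frac{1}{-17} = - \frac{1}{17} \approx -0.058824$)
$- 46 Y \left(-3\right) = \left(-46\right) \left(- \frac{1}{17}\right) \left(-3\right) = \frac{46}{17} \left(-3\right) = - \frac{138}{17}$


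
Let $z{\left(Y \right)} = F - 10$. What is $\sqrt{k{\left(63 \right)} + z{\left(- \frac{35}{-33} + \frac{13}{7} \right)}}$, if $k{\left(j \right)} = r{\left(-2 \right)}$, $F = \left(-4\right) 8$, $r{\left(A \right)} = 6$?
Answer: $6 i \approx 6.0 i$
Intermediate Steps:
$F = -32$
$k{\left(j \right)} = 6$
$z{\left(Y \right)} = -42$ ($z{\left(Y \right)} = -32 - 10 = -42$)
$\sqrt{k{\left(63 \right)} + z{\left(- \frac{35}{-33} + \frac{13}{7} \right)}} = \sqrt{6 - 42} = \sqrt{-36} = 6 i$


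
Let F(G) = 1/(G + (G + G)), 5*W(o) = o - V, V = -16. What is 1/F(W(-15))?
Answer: ⅗ ≈ 0.60000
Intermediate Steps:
W(o) = 16/5 + o/5 (W(o) = (o - 1*(-16))/5 = (o + 16)/5 = (16 + o)/5 = 16/5 + o/5)
F(G) = 1/(3*G) (F(G) = 1/(G + 2*G) = 1/(3*G))
1/F(W(-15)) = 1/(1/(3*(16/5 + (⅕)*(-15)))) = 1/(1/(3*(16/5 - 3))) = 1/(1/(3*(⅕))) = 1/((⅓)*5) = 1/(5/3) = ⅗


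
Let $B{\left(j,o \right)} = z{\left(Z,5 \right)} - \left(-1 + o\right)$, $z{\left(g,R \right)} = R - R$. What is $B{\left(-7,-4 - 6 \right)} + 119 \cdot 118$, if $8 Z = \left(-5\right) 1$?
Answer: $14053$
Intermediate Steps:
$Z = - \frac{5}{8}$ ($Z = \frac{\left(-5\right) 1}{8} = \frac{1}{8} \left(-5\right) = - \frac{5}{8} \approx -0.625$)
$z{\left(g,R \right)} = 0$
$B{\left(j,o \right)} = 1 - o$ ($B{\left(j,o \right)} = 0 - \left(-1 + o\right) = 1 - o$)
$B{\left(-7,-4 - 6 \right)} + 119 \cdot 118 = \left(1 - \left(-4 - 6\right)\right) + 119 \cdot 118 = \left(1 - -10\right) + 14042 = \left(1 + 10\right) + 14042 = 11 + 14042 = 14053$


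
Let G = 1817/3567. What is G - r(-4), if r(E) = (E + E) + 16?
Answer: -26719/3567 ≈ -7.4906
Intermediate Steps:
r(E) = 16 + 2*E (r(E) = 2*E + 16 = 16 + 2*E)
G = 1817/3567 (G = 1817*(1/3567) = 1817/3567 ≈ 0.50939)
G - r(-4) = 1817/3567 - (16 + 2*(-4)) = 1817/3567 - (16 - 8) = 1817/3567 - 1*8 = 1817/3567 - 8 = -26719/3567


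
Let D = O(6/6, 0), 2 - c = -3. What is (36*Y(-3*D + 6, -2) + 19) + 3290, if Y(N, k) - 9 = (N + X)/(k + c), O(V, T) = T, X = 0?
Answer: 3705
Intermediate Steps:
c = 5 (c = 2 - 1*(-3) = 2 + 3 = 5)
D = 0
Y(N, k) = 9 + N/(5 + k) (Y(N, k) = 9 + (N + 0)/(k + 5) = 9 + N/(5 + k))
(36*Y(-3*D + 6, -2) + 19) + 3290 = (36*((45 + (-3*0 + 6) + 9*(-2))/(5 - 2)) + 19) + 3290 = (36*((45 + (0 + 6) - 18)/3) + 19) + 3290 = (36*((45 + 6 - 18)/3) + 19) + 3290 = (36*((⅓)*33) + 19) + 3290 = (36*11 + 19) + 3290 = (396 + 19) + 3290 = 415 + 3290 = 3705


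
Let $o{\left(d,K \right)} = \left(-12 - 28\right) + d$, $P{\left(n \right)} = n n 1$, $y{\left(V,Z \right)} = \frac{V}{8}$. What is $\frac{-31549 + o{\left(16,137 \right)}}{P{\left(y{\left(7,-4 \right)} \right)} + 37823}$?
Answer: $- \frac{2020672}{2420721} \approx -0.83474$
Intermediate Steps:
$y{\left(V,Z \right)} = \frac{V}{8}$ ($y{\left(V,Z \right)} = V \frac{1}{8} = \frac{V}{8}$)
$P{\left(n \right)} = n^{2}$ ($P{\left(n \right)} = n^{2} \cdot 1 = n^{2}$)
$o{\left(d,K \right)} = -40 + d$
$\frac{-31549 + o{\left(16,137 \right)}}{P{\left(y{\left(7,-4 \right)} \right)} + 37823} = \frac{-31549 + \left(-40 + 16\right)}{\left(\frac{1}{8} \cdot 7\right)^{2} + 37823} = \frac{-31549 - 24}{\left(\frac{7}{8}\right)^{2} + 37823} = - \frac{31573}{\frac{49}{64} + 37823} = - \frac{31573}{\frac{2420721}{64}} = \left(-31573\right) \frac{64}{2420721} = - \frac{2020672}{2420721}$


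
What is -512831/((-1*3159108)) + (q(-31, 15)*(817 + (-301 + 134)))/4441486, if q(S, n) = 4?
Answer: 1142972693833/7015566977244 ≈ 0.16292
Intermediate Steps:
-512831/((-1*3159108)) + (q(-31, 15)*(817 + (-301 + 134)))/4441486 = -512831/((-1*3159108)) + (4*(817 + (-301 + 134)))/4441486 = -512831/(-3159108) + (4*(817 - 167))*(1/4441486) = -512831*(-1/3159108) + (4*650)*(1/4441486) = 512831/3159108 + 2600*(1/4441486) = 512831/3159108 + 1300/2220743 = 1142972693833/7015566977244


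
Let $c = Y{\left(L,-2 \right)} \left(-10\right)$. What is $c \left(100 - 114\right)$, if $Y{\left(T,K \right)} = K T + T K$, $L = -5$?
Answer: $2800$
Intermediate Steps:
$Y{\left(T,K \right)} = 2 K T$ ($Y{\left(T,K \right)} = K T + K T = 2 K T$)
$c = -200$ ($c = 2 \left(-2\right) \left(-5\right) \left(-10\right) = 20 \left(-10\right) = -200$)
$c \left(100 - 114\right) = - 200 \left(100 - 114\right) = \left(-200\right) \left(-14\right) = 2800$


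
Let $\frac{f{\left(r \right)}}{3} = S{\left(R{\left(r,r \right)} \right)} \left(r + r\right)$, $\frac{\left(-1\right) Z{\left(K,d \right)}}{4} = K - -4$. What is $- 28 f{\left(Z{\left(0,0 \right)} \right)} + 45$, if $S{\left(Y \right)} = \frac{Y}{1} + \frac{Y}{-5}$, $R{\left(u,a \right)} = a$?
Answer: $- \frac{171807}{5} \approx -34361.0$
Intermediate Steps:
$Z{\left(K,d \right)} = -16 - 4 K$ ($Z{\left(K,d \right)} = - 4 \left(K - -4\right) = - 4 \left(K + 4\right) = - 4 \left(4 + K\right) = -16 - 4 K$)
$S{\left(Y \right)} = \frac{4 Y}{5}$ ($S{\left(Y \right)} = Y 1 + Y \left(- \frac{1}{5}\right) = Y - \frac{Y}{5} = \frac{4 Y}{5}$)
$f{\left(r \right)} = \frac{24 r^{2}}{5}$ ($f{\left(r \right)} = 3 \frac{4 r}{5} \left(r + r\right) = 3 \frac{4 r}{5} \cdot 2 r = 3 \frac{8 r^{2}}{5} = \frac{24 r^{2}}{5}$)
$- 28 f{\left(Z{\left(0,0 \right)} \right)} + 45 = - 28 \frac{24 \left(-16 - 0\right)^{2}}{5} + 45 = - 28 \frac{24 \left(-16 + 0\right)^{2}}{5} + 45 = - 28 \frac{24 \left(-16\right)^{2}}{5} + 45 = - 28 \cdot \frac{24}{5} \cdot 256 + 45 = \left(-28\right) \frac{6144}{5} + 45 = - \frac{172032}{5} + 45 = - \frac{171807}{5}$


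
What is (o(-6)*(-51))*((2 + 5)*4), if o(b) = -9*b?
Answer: -77112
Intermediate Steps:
(o(-6)*(-51))*((2 + 5)*4) = (-9*(-6)*(-51))*((2 + 5)*4) = (54*(-51))*(7*4) = -2754*28 = -77112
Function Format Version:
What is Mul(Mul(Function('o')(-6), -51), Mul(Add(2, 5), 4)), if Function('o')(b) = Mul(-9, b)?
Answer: -77112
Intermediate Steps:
Mul(Mul(Function('o')(-6), -51), Mul(Add(2, 5), 4)) = Mul(Mul(Mul(-9, -6), -51), Mul(Add(2, 5), 4)) = Mul(Mul(54, -51), Mul(7, 4)) = Mul(-2754, 28) = -77112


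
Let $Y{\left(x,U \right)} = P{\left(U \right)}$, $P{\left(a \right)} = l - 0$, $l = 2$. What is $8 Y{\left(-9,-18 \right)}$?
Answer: $16$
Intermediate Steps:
$P{\left(a \right)} = 2$ ($P{\left(a \right)} = 2 - 0 = 2 + 0 = 2$)
$Y{\left(x,U \right)} = 2$
$8 Y{\left(-9,-18 \right)} = 8 \cdot 2 = 16$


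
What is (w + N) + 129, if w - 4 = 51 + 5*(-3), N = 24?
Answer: 193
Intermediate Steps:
w = 40 (w = 4 + (51 + 5*(-3)) = 4 + (51 - 15) = 4 + 36 = 40)
(w + N) + 129 = (40 + 24) + 129 = 64 + 129 = 193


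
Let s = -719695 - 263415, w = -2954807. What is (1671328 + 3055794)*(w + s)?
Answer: -18615014084874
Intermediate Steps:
s = -983110
(1671328 + 3055794)*(w + s) = (1671328 + 3055794)*(-2954807 - 983110) = 4727122*(-3937917) = -18615014084874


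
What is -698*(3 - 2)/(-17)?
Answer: 698/17 ≈ 41.059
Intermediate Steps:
-698*(3 - 2)/(-17) = -698*(-1)/17 = -698*(-1/17) = 698/17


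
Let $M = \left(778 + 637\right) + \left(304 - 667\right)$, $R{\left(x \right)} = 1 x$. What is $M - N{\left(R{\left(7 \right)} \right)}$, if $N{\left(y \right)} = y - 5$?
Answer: $1050$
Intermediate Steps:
$R{\left(x \right)} = x$
$N{\left(y \right)} = -5 + y$ ($N{\left(y \right)} = y - 5 = -5 + y$)
$M = 1052$ ($M = 1415 + \left(304 - 667\right) = 1415 - 363 = 1052$)
$M - N{\left(R{\left(7 \right)} \right)} = 1052 - \left(-5 + 7\right) = 1052 - 2 = 1050$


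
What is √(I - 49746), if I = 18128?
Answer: I*√31618 ≈ 177.81*I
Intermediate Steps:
√(I - 49746) = √(18128 - 49746) = √(-31618) = I*√31618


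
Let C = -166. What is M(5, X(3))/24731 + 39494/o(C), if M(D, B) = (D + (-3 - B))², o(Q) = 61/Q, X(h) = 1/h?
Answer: -1459228812791/13577319 ≈ -1.0748e+5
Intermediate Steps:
M(D, B) = (-3 + D - B)²
M(5, X(3))/24731 + 39494/o(C) = (3 + 1/3 - 1*5)²/24731 + 39494/((61/(-166))) = (3 + ⅓ - 5)²*(1/24731) + 39494/((61*(-1/166))) = (-5/3)²*(1/24731) + 39494/(-61/166) = (25/9)*(1/24731) + 39494*(-166/61) = 25/222579 - 6556004/61 = -1459228812791/13577319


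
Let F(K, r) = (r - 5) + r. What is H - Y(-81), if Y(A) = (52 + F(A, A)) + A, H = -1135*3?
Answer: -3209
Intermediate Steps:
F(K, r) = -5 + 2*r (F(K, r) = (-5 + r) + r = -5 + 2*r)
H = -3405
Y(A) = 47 + 3*A (Y(A) = (52 + (-5 + 2*A)) + A = (47 + 2*A) + A = 47 + 3*A)
H - Y(-81) = -3405 - (47 + 3*(-81)) = -3405 - (47 - 243) = -3405 - 1*(-196) = -3405 + 196 = -3209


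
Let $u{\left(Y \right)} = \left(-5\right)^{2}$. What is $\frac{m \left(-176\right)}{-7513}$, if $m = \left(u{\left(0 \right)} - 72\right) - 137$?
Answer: $- \frac{2944}{683} \approx -4.3104$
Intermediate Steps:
$u{\left(Y \right)} = 25$
$m = -184$ ($m = \left(25 - 72\right) - 137 = -47 - 137 = -184$)
$\frac{m \left(-176\right)}{-7513} = \frac{\left(-184\right) \left(-176\right)}{-7513} = 32384 \left(- \frac{1}{7513}\right) = - \frac{2944}{683}$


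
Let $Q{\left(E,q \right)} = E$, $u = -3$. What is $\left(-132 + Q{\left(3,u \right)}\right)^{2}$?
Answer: $16641$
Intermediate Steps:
$\left(-132 + Q{\left(3,u \right)}\right)^{2} = \left(-132 + 3\right)^{2} = \left(-129\right)^{2} = 16641$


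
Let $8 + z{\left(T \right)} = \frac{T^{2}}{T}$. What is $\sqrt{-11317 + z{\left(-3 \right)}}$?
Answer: $8 i \sqrt{177} \approx 106.43 i$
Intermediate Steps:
$z{\left(T \right)} = -8 + T$ ($z{\left(T \right)} = -8 + \frac{T^{2}}{T} = -8 + T$)
$\sqrt{-11317 + z{\left(-3 \right)}} = \sqrt{-11317 - 11} = \sqrt{-11328} = 8 i \sqrt{177}$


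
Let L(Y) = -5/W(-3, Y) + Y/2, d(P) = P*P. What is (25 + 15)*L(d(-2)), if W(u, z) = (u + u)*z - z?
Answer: 610/7 ≈ 87.143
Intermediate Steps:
W(u, z) = -z + 2*u*z (W(u, z) = (2*u)*z - z = 2*u*z - z = -z + 2*u*z)
d(P) = P²
L(Y) = Y/2 + 5/(7*Y) (L(Y) = -5*1/(Y*(-1 + 2*(-3))) + Y/2 = -5*1/(Y*(-1 - 6)) + Y*(½) = -5*(-1/(7*Y)) + Y/2 = -(-5)/(7*Y) + Y/2 = 5/(7*Y) + Y/2 = Y/2 + 5/(7*Y))
(25 + 15)*L(d(-2)) = (25 + 15)*((½)*(-2)² + 5/(7*((-2)²))) = 40*((½)*4 + (5/7)/4) = 40*(2 + (5/7)*(¼)) = 40*(2 + 5/28) = 40*(61/28) = 610/7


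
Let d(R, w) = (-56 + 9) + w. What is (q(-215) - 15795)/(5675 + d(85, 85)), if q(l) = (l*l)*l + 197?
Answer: -9953973/5713 ≈ -1742.3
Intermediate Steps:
d(R, w) = -47 + w
q(l) = 197 + l³ (q(l) = l²*l + 197 = l³ + 197 = 197 + l³)
(q(-215) - 15795)/(5675 + d(85, 85)) = ((197 + (-215)³) - 15795)/(5675 + (-47 + 85)) = ((197 - 9938375) - 15795)/(5675 + 38) = (-9938178 - 15795)/5713 = -9953973*1/5713 = -9953973/5713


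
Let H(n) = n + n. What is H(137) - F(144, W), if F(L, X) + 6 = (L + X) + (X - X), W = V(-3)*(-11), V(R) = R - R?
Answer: 136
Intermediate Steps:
H(n) = 2*n
V(R) = 0
W = 0 (W = 0*(-11) = 0)
F(L, X) = -6 + L + X (F(L, X) = -6 + ((L + X) + (X - X)) = -6 + ((L + X) + 0) = -6 + (L + X) = -6 + L + X)
H(137) - F(144, W) = 2*137 - (-6 + 144 + 0) = 274 - 1*138 = 274 - 138 = 136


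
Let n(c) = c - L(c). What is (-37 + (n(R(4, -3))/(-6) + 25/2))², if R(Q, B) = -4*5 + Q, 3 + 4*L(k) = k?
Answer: 32761/64 ≈ 511.89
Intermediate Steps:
L(k) = -¾ + k/4
R(Q, B) = -20 + Q
n(c) = ¾ + 3*c/4 (n(c) = c - (-¾ + c/4) = c + (¾ - c/4) = ¾ + 3*c/4)
(-37 + (n(R(4, -3))/(-6) + 25/2))² = (-37 + ((¾ + 3*(-20 + 4)/4)/(-6) + 25/2))² = (-37 + ((¾ + (¾)*(-16))*(-⅙) + 25*(½)))² = (-37 + ((¾ - 12)*(-⅙) + 25/2))² = (-37 + (-45/4*(-⅙) + 25/2))² = (-37 + (15/8 + 25/2))² = (-37 + 115/8)² = (-181/8)² = 32761/64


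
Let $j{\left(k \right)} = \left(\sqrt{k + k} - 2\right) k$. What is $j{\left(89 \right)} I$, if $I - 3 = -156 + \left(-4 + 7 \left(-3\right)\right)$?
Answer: $31684 - 15842 \sqrt{178} \approx -1.7967 \cdot 10^{5}$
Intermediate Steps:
$j{\left(k \right)} = k \left(-2 + \sqrt{2} \sqrt{k}\right)$ ($j{\left(k \right)} = \left(\sqrt{2 k} - 2\right) k = \left(\sqrt{2} \sqrt{k} - 2\right) k = \left(-2 + \sqrt{2} \sqrt{k}\right) k = k \left(-2 + \sqrt{2} \sqrt{k}\right)$)
$I = -178$ ($I = 3 + \left(-156 + \left(-4 + 7 \left(-3\right)\right)\right) = 3 - 181 = -178$)
$j{\left(89 \right)} I = \left(\left(-2\right) 89 + \sqrt{2} \cdot 89^{\frac{3}{2}}\right) \left(-178\right) = \left(-178 + \sqrt{2} \cdot 89 \sqrt{89}\right) \left(-178\right) = \left(-178 + 89 \sqrt{178}\right) \left(-178\right) = 31684 - 15842 \sqrt{178}$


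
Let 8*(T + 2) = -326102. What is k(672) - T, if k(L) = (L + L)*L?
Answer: 3775731/4 ≈ 9.4393e+5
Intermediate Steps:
T = -163059/4 (T = -2 + (⅛)*(-326102) = -2 - 163051/4 = -163059/4 ≈ -40765.)
k(L) = 2*L² (k(L) = (2*L)*L = 2*L²)
k(672) - T = 2*672² - 1*(-163059/4) = 2*451584 + 163059/4 = 903168 + 163059/4 = 3775731/4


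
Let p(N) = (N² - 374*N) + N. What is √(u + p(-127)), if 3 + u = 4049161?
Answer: 3*√456962 ≈ 2028.0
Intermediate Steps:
u = 4049158 (u = -3 + 4049161 = 4049158)
p(N) = N² - 373*N
√(u + p(-127)) = √(4049158 - 127*(-373 - 127)) = √(4049158 - 127*(-500)) = √(4049158 + 63500) = √4112658 = 3*√456962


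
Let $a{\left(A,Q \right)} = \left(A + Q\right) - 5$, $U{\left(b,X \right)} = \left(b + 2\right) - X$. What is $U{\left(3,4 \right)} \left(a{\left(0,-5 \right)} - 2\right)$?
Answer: $-12$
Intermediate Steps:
$U{\left(b,X \right)} = 2 + b - X$ ($U{\left(b,X \right)} = \left(2 + b\right) - X = 2 + b - X$)
$a{\left(A,Q \right)} = -5 + A + Q$
$U{\left(3,4 \right)} \left(a{\left(0,-5 \right)} - 2\right) = \left(2 + 3 - 4\right) \left(\left(-5 + 0 - 5\right) - 2\right) = \left(2 + 3 - 4\right) \left(-10 - 2\right) = 1 \left(-12\right) = -12$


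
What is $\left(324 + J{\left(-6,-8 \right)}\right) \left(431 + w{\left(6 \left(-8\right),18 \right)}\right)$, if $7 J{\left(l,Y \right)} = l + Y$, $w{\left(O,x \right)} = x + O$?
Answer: $129122$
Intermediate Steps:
$w{\left(O,x \right)} = O + x$
$J{\left(l,Y \right)} = \frac{Y}{7} + \frac{l}{7}$ ($J{\left(l,Y \right)} = \frac{l + Y}{7} = \frac{Y + l}{7} = \frac{Y}{7} + \frac{l}{7}$)
$\left(324 + J{\left(-6,-8 \right)}\right) \left(431 + w{\left(6 \left(-8\right),18 \right)}\right) = \left(324 + \left(\frac{1}{7} \left(-8\right) + \frac{1}{7} \left(-6\right)\right)\right) \left(431 + \left(6 \left(-8\right) + 18\right)\right) = \left(324 - 2\right) \left(431 + \left(-48 + 18\right)\right) = \left(324 - 2\right) \left(431 - 30\right) = 322 \cdot 401 = 129122$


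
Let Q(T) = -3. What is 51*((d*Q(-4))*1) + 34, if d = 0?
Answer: 34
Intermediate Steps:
51*((d*Q(-4))*1) + 34 = 51*((0*(-3))*1) + 34 = 51*(0*1) + 34 = 51*0 + 34 = 0 + 34 = 34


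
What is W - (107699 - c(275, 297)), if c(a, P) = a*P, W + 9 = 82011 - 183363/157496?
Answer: 8816127725/157496 ≈ 55977.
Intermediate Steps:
W = 12914803629/157496 (W = -9 + (82011 - 183363/157496) = -9 + 12916221093/157496 = 12914803629/157496 ≈ 82001.)
c(a, P) = P*a
W - (107699 - c(275, 297)) = 12914803629/157496 - (107699 - 297*275) = 12914803629/157496 - (107699 - 1*81675) = 12914803629/157496 - (107699 - 81675) = 12914803629/157496 - 1*26024 = 12914803629/157496 - 26024 = 8816127725/157496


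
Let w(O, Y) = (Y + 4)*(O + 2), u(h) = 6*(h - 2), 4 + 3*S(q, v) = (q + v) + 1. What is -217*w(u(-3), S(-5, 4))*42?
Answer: 680512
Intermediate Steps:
S(q, v) = -1 + q/3 + v/3 (S(q, v) = -4/3 + ((q + v) + 1)/3 = -4/3 + (1 + q + v)/3 = -4/3 + (⅓ + q/3 + v/3) = -1 + q/3 + v/3)
u(h) = -12 + 6*h (u(h) = 6*(-2 + h) = -12 + 6*h)
w(O, Y) = (2 + O)*(4 + Y) (w(O, Y) = (4 + Y)*(2 + O) = (2 + O)*(4 + Y))
-217*w(u(-3), S(-5, 4))*42 = -217*(8 + 2*(-1 + (⅓)*(-5) + (⅓)*4) + 4*(-12 + 6*(-3)) + (-12 + 6*(-3))*(-1 + (⅓)*(-5) + (⅓)*4))*42 = -217*(8 + 2*(-1 - 5/3 + 4/3) + 4*(-12 - 18) + (-12 - 18)*(-1 - 5/3 + 4/3))*42 = -217*(8 + 2*(-4/3) + 4*(-30) - 30*(-4/3))*42 = -217*(8 - 8/3 - 120 + 40)*42 = -217*(-224)/3*42 = -31*(-1568/3)*42 = (48608/3)*42 = 680512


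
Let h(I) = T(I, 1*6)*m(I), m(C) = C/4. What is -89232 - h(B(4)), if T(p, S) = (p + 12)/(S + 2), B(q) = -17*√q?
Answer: -714043/8 ≈ -89255.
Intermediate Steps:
m(C) = C/4 (m(C) = C*(¼) = C/4)
T(p, S) = (12 + p)/(2 + S)
h(I) = I*(3/2 + I/8)/4 (h(I) = ((12 + I)/(2 + 1*6))*(I/4) = ((12 + I)/(2 + 6))*(I/4) = ((12 + I)/8)*(I/4) = (3/2 + I/8)*(I/4) = I*(3/2 + I/8)/4)
-89232 - h(B(4)) = -89232 - (-17*√4)*(12 - 17*√4)/32 = -89232 - (-17*2)*(12 - 17*2)/32 = -89232 - (-34)*(12 - 34)/32 = -89232 - (-34)*(-22)/32 = -89232 - 1*187/8 = -89232 - 187/8 = -714043/8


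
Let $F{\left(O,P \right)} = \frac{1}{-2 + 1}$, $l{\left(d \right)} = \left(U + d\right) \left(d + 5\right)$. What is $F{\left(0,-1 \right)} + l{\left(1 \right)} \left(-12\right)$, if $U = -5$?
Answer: $287$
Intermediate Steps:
$l{\left(d \right)} = \left(-5 + d\right) \left(5 + d\right)$ ($l{\left(d \right)} = \left(-5 + d\right) \left(d + 5\right) = \left(-5 + d\right) \left(5 + d\right)$)
$F{\left(O,P \right)} = -1$ ($F{\left(O,P \right)} = \frac{1}{-1} = -1$)
$F{\left(0,-1 \right)} + l{\left(1 \right)} \left(-12\right) = -1 + \left(-25 + 1^{2}\right) \left(-12\right) = -1 + \left(-25 + 1\right) \left(-12\right) = -1 - -288 = -1 + 288 = 287$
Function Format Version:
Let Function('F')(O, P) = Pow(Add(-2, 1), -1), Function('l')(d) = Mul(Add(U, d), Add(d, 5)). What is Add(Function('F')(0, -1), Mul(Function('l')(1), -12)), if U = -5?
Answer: 287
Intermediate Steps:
Function('l')(d) = Mul(Add(-5, d), Add(5, d)) (Function('l')(d) = Mul(Add(-5, d), Add(d, 5)) = Mul(Add(-5, d), Add(5, d)))
Function('F')(O, P) = -1 (Function('F')(O, P) = Pow(-1, -1) = -1)
Add(Function('F')(0, -1), Mul(Function('l')(1), -12)) = Add(-1, Mul(Add(-25, Pow(1, 2)), -12)) = Add(-1, Mul(Add(-25, 1), -12)) = Add(-1, Mul(-24, -12)) = Add(-1, 288) = 287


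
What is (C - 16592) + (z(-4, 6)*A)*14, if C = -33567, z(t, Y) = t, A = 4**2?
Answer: -51055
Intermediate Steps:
A = 16
(C - 16592) + (z(-4, 6)*A)*14 = (-33567 - 16592) - 4*16*14 = -50159 - 64*14 = -50159 - 896 = -51055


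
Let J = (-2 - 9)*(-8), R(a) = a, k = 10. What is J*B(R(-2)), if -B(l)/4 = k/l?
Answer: 1760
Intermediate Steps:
B(l) = -40/l
J = 88 (J = -11*(-8) = 88)
J*B(R(-2)) = 88*(-40/(-2)) = 88*(-40*(-½)) = 88*20 = 1760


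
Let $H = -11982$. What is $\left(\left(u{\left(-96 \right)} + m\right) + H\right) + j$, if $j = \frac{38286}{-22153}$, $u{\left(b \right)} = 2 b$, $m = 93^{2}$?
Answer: $- \frac{78127611}{22153} \approx -3526.7$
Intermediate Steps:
$m = 8649$
$j = - \frac{38286}{22153}$ ($j = 38286 \left(- \frac{1}{22153}\right) = - \frac{38286}{22153} \approx -1.7283$)
$\left(\left(u{\left(-96 \right)} + m\right) + H\right) + j = \left(\left(2 \left(-96\right) + 8649\right) - 11982\right) - \frac{38286}{22153} = \left(\left(-192 + 8649\right) - 11982\right) - \frac{38286}{22153} = \left(8457 - 11982\right) - \frac{38286}{22153} = -3525 - \frac{38286}{22153} = - \frac{78127611}{22153}$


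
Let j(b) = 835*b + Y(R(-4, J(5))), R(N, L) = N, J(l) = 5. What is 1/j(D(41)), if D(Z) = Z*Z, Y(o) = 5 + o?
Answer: 1/1403636 ≈ 7.1244e-7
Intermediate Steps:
D(Z) = Z**2
j(b) = 1 + 835*b (j(b) = 835*b + (5 - 4) = 835*b + 1 = 1 + 835*b)
1/j(D(41)) = 1/(1 + 835*41**2) = 1/(1 + 835*1681) = 1/(1 + 1403635) = 1/1403636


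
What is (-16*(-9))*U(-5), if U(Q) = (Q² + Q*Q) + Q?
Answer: 6480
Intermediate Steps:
U(Q) = Q + 2*Q² (U(Q) = (Q² + Q²) + Q = 2*Q² + Q = Q + 2*Q²)
(-16*(-9))*U(-5) = (-16*(-9))*(-5*(1 + 2*(-5))) = 144*(-5*(1 - 10)) = 144*(-5*(-9)) = 144*45 = 6480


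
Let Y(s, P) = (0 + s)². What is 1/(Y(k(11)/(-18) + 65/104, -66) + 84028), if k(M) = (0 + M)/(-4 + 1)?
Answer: 46656/3920442409 ≈ 1.1901e-5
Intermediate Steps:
k(M) = -M/3 (k(M) = M/(-3) = M*(-⅓) = -M/3)
Y(s, P) = s²
1/(Y(k(11)/(-18) + 65/104, -66) + 84028) = 1/((-⅓*11/(-18) + 65/104)² + 84028) = 1/((-11/3*(-1/18) + 65*(1/104))² + 84028) = 1/((11/54 + 5/8)² + 84028) = 1/((179/216)² + 84028) = 1/(32041/46656 + 84028) = 1/(3920442409/46656) = 46656/3920442409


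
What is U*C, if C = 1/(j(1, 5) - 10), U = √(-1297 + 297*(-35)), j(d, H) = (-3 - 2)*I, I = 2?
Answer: -I*√2923/10 ≈ -5.4065*I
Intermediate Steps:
j(d, H) = -10 (j(d, H) = (-3 - 2)*2 = -5*2 = -10)
U = 2*I*√2923 (U = √(-1297 - 10395) = √(-11692) = 2*I*√2923 ≈ 108.13*I)
C = -1/20 (C = 1/(-10 - 10) = 1/(-20) = -1/20 ≈ -0.050000)
U*C = (2*I*√2923)*(-1/20) = -I*√2923/10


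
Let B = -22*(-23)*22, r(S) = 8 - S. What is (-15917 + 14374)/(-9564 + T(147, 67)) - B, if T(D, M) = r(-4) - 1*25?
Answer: -106609621/9577 ≈ -11132.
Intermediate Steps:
B = 11132 (B = 506*22 = 11132)
T(D, M) = -13 (T(D, M) = (8 - 1*(-4)) - 1*25 = (8 + 4) - 25 = 12 - 25 = -13)
(-15917 + 14374)/(-9564 + T(147, 67)) - B = (-15917 + 14374)/(-9564 - 13) - 1*11132 = -1543/(-9577) - 11132 = -1543*(-1/9577) - 11132 = 1543/9577 - 11132 = -106609621/9577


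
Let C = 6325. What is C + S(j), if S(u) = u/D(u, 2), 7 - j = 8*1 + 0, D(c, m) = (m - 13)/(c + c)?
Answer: 69573/11 ≈ 6324.8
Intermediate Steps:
D(c, m) = (-13 + m)/(2*c) (D(c, m) = (-13 + m)/((2*c)) = (-13 + m)*(1/(2*c)) = (-13 + m)/(2*c))
j = -1 (j = 7 - (8*1 + 0) = 7 - (8 + 0) = 7 - 1*8 = 7 - 8 = -1)
S(u) = -2*u²/11 (S(u) = u/(((-13 + 2)/(2*u))) = u/(((½)*(-11)/u)) = u/((-11/(2*u))) = u*(-2*u/11) = -2*u²/11)
C + S(j) = 6325 - 2/11*(-1)² = 6325 - 2/11*1 = 6325 - 2/11 = 69573/11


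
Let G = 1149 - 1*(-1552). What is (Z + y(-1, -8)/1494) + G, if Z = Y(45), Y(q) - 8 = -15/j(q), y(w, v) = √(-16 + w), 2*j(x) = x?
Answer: 8125/3 + I*√17/1494 ≈ 2708.3 + 0.0027598*I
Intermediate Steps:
j(x) = x/2
G = 2701 (G = 1149 + 1552 = 2701)
Y(q) = 8 - 30/q (Y(q) = 8 - 15*2/q = 8 - 30/q)
Z = 22/3 (Z = 8 - 30/45 = 8 - 30*1/45 = 8 - ⅔ = 22/3 ≈ 7.3333)
(Z + y(-1, -8)/1494) + G = (22/3 + √(-16 - 1)/1494) + 2701 = (22/3 + √(-17)*(1/1494)) + 2701 = (22/3 + (I*√17)*(1/1494)) + 2701 = (22/3 + I*√17/1494) + 2701 = 8125/3 + I*√17/1494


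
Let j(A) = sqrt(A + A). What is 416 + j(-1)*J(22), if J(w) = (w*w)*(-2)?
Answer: 416 - 968*I*sqrt(2) ≈ 416.0 - 1369.0*I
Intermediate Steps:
J(w) = -2*w**2 (J(w) = w**2*(-2) = -2*w**2)
j(A) = sqrt(2)*sqrt(A) (j(A) = sqrt(2*A) = sqrt(2)*sqrt(A))
416 + j(-1)*J(22) = 416 + (sqrt(2)*sqrt(-1))*(-2*22**2) = 416 + (sqrt(2)*I)*(-2*484) = 416 + (I*sqrt(2))*(-968) = 416 - 968*I*sqrt(2)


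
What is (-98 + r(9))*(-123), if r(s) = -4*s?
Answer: 16482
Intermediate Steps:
(-98 + r(9))*(-123) = (-98 - 4*9)*(-123) = (-98 - 36)*(-123) = -134*(-123) = 16482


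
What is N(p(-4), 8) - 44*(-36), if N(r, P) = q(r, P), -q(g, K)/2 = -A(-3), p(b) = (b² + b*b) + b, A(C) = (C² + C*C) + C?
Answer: 1614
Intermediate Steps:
A(C) = C + 2*C² (A(C) = (C² + C²) + C = 2*C² + C = C + 2*C²)
p(b) = b + 2*b² (p(b) = (b² + b²) + b = 2*b² + b = b + 2*b²)
q(g, K) = 30 (q(g, K) = -(-2)*(-3*(1 + 2*(-3))) = -(-2)*(-3*(1 - 6)) = -(-2)*(-3*(-5)) = -(-2)*15 = -2*(-15) = 30)
N(r, P) = 30
N(p(-4), 8) - 44*(-36) = 30 - 44*(-36) = 30 + 1584 = 1614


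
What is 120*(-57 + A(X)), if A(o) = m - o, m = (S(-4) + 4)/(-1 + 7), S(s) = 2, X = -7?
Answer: -5880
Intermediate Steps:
m = 1 (m = (2 + 4)/(-1 + 7) = 6/6 = 6*(⅙) = 1)
A(o) = 1 - o
120*(-57 + A(X)) = 120*(-57 + (1 - 1*(-7))) = 120*(-57 + (1 + 7)) = 120*(-57 + 8) = 120*(-49) = -5880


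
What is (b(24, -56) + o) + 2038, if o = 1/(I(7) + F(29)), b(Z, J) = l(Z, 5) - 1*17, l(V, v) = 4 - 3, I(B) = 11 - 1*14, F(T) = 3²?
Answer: 12133/6 ≈ 2022.2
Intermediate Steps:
F(T) = 9
I(B) = -3 (I(B) = 11 - 14 = -3)
l(V, v) = 1
b(Z, J) = -16 (b(Z, J) = 1 - 1*17 = 1 - 17 = -16)
o = ⅙ (o = 1/(-3 + 9) = 1/6 = ⅙ ≈ 0.16667)
(b(24, -56) + o) + 2038 = (-16 + ⅙) + 2038 = -95/6 + 2038 = 12133/6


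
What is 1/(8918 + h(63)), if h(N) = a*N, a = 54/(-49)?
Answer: 7/61940 ≈ 0.00011301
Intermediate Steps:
a = -54/49 (a = 54*(-1/49) = -54/49 ≈ -1.1020)
h(N) = -54*N/49
1/(8918 + h(63)) = 1/(8918 - 54/49*63) = 1/(8918 - 486/7) = 1/(61940/7) = 7/61940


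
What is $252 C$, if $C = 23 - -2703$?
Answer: $686952$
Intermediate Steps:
$C = 2726$ ($C = 23 + 2703 = 2726$)
$252 C = 252 \cdot 2726 = 686952$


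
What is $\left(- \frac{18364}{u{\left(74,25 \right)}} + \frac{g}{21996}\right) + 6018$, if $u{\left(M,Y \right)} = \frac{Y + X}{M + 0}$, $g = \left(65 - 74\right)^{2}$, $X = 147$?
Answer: $- \frac{197865853}{105092} \approx -1882.8$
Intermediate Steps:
$g = 81$ ($g = \left(-9\right)^{2} = 81$)
$u{\left(M,Y \right)} = \frac{147 + Y}{M}$ ($u{\left(M,Y \right)} = \frac{Y + 147}{M + 0} = \frac{147 + Y}{M}$)
$\left(- \frac{18364}{u{\left(74,25 \right)}} + \frac{g}{21996}\right) + 6018 = \left(- \frac{18364}{\frac{1}{74} \left(147 + 25\right)} + \frac{81}{21996}\right) + 6018 = \left(- \frac{18364}{\frac{1}{74} \cdot 172} + 81 \cdot \frac{1}{21996}\right) + 6018 = \left(- \frac{18364}{\frac{86}{37}} + \frac{9}{2444}\right) + 6018 = \left(\left(-18364\right) \frac{37}{86} + \frac{9}{2444}\right) + 6018 = \left(- \frac{339734}{43} + \frac{9}{2444}\right) + 6018 = - \frac{830309509}{105092} + 6018 = - \frac{197865853}{105092}$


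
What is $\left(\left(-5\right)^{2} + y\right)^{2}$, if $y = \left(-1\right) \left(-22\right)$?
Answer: $2209$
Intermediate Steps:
$y = 22$
$\left(\left(-5\right)^{2} + y\right)^{2} = \left(\left(-5\right)^{2} + 22\right)^{2} = \left(25 + 22\right)^{2} = 47^{2} = 2209$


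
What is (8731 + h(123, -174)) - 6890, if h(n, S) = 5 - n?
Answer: 1723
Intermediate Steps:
(8731 + h(123, -174)) - 6890 = (8731 + (5 - 1*123)) - 6890 = (8731 + (5 - 123)) - 6890 = (8731 - 118) - 6890 = 8613 - 6890 = 1723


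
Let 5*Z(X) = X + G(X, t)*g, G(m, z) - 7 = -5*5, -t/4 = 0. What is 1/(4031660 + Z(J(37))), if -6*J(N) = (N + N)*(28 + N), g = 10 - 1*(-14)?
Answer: 15/60471199 ≈ 2.4805e-7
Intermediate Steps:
t = 0 (t = -4*0 = 0)
G(m, z) = -18 (G(m, z) = 7 - 5*5 = 7 - 25 = -18)
g = 24 (g = 10 + 14 = 24)
J(N) = -N*(28 + N)/3 (J(N) = -(N + N)*(28 + N)/6 = -2*N*(28 + N)/6 = -N*(28 + N)/3)
Z(X) = -432/5 + X/5 (Z(X) = (X - 18*24)/5 = (X - 432)/5 = (-432 + X)/5 = -432/5 + X/5)
1/(4031660 + Z(J(37))) = 1/(4031660 + (-432/5 + (-⅓*37*(28 + 37))/5)) = 1/(4031660 + (-432/5 + (-⅓*37*65)/5)) = 1/(4031660 + (-432/5 + (⅕)*(-2405/3))) = 1/(4031660 + (-432/5 - 481/3)) = 1/(4031660 - 3701/15) = 1/(60471199/15) = 15/60471199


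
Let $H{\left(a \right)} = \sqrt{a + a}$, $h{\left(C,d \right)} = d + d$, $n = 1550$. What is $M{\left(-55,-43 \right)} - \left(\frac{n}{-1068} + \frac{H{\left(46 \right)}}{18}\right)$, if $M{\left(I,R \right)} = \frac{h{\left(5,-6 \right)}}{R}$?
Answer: $\frac{39733}{22962} - \frac{\sqrt{23}}{9} \approx 1.1975$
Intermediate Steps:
$h{\left(C,d \right)} = 2 d$
$H{\left(a \right)} = \sqrt{2} \sqrt{a}$ ($H{\left(a \right)} = \sqrt{2 a} = \sqrt{2} \sqrt{a}$)
$M{\left(I,R \right)} = - \frac{12}{R}$ ($M{\left(I,R \right)} = \frac{2 \left(-6\right)}{R} = - \frac{12}{R}$)
$M{\left(-55,-43 \right)} - \left(\frac{n}{-1068} + \frac{H{\left(46 \right)}}{18}\right) = - \frac{12}{-43} - \left(\frac{1550}{-1068} + \frac{\sqrt{2} \sqrt{46}}{18}\right) = \left(-12\right) \left(- \frac{1}{43}\right) - \left(1550 \left(- \frac{1}{1068}\right) + 2 \sqrt{23} \cdot \frac{1}{18}\right) = \frac{12}{43} - \left(- \frac{775}{534} + \frac{\sqrt{23}}{9}\right) = \frac{12}{43} + \left(\frac{775}{534} - \frac{\sqrt{23}}{9}\right) = \frac{39733}{22962} - \frac{\sqrt{23}}{9}$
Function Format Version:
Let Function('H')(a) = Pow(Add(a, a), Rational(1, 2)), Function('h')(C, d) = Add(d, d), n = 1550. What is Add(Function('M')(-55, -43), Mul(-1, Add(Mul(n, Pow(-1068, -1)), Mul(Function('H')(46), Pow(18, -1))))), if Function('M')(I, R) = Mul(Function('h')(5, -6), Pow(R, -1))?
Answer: Add(Rational(39733, 22962), Mul(Rational(-1, 9), Pow(23, Rational(1, 2)))) ≈ 1.1975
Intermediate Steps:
Function('h')(C, d) = Mul(2, d)
Function('H')(a) = Mul(Pow(2, Rational(1, 2)), Pow(a, Rational(1, 2))) (Function('H')(a) = Pow(Mul(2, a), Rational(1, 2)) = Mul(Pow(2, Rational(1, 2)), Pow(a, Rational(1, 2))))
Function('M')(I, R) = Mul(-12, Pow(R, -1)) (Function('M')(I, R) = Mul(Mul(2, -6), Pow(R, -1)) = Mul(-12, Pow(R, -1)))
Add(Function('M')(-55, -43), Mul(-1, Add(Mul(n, Pow(-1068, -1)), Mul(Function('H')(46), Pow(18, -1))))) = Add(Mul(-12, Pow(-43, -1)), Mul(-1, Add(Mul(1550, Pow(-1068, -1)), Mul(Mul(Pow(2, Rational(1, 2)), Pow(46, Rational(1, 2))), Pow(18, -1))))) = Add(Mul(-12, Rational(-1, 43)), Mul(-1, Add(Mul(1550, Rational(-1, 1068)), Mul(Mul(2, Pow(23, Rational(1, 2))), Rational(1, 18))))) = Add(Rational(12, 43), Mul(-1, Add(Rational(-775, 534), Mul(Rational(1, 9), Pow(23, Rational(1, 2)))))) = Add(Rational(12, 43), Add(Rational(775, 534), Mul(Rational(-1, 9), Pow(23, Rational(1, 2))))) = Add(Rational(39733, 22962), Mul(Rational(-1, 9), Pow(23, Rational(1, 2))))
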